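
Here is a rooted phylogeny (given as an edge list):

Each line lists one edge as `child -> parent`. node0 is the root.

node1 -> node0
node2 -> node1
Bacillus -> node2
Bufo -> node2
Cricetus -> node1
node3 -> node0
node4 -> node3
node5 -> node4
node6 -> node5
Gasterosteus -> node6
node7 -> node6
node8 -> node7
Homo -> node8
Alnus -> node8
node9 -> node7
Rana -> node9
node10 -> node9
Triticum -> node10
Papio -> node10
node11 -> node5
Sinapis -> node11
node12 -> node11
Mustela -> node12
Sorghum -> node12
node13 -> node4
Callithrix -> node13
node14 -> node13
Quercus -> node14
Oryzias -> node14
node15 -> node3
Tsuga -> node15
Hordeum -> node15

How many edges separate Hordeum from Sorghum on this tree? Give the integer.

The MRCA of Hordeum and Sorghum is the node subtending ((((Gasterosteus,((Homo,Alnus),(Rana,(Triticum,Papio)))),(Sinapis,(Mustela,Sorghum))),(Callithrix,(Quercus,Oryzias))),(Tsuga,Hordeum)).
From Hordeum up to that node: 2 branches. From Sorghum up to the same node: 5 branches. Total: 2 + 5 = 7.

7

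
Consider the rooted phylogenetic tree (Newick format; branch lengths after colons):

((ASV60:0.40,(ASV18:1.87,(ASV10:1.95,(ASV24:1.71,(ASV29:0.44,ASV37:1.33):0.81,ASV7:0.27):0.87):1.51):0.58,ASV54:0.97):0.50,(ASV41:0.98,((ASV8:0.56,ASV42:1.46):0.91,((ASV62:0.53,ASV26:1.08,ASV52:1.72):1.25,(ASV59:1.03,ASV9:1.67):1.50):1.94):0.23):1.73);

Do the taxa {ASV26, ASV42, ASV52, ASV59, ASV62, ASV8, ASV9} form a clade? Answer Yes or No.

The most recent common ancestor of these taxa subtends ((ASV8,ASV42),((ASV62,ASV26,ASV52),(ASV59,ASV9))).
That clade has exactly 7 tips — every listed taxon and nothing else — so the group is monophyletic.

Yes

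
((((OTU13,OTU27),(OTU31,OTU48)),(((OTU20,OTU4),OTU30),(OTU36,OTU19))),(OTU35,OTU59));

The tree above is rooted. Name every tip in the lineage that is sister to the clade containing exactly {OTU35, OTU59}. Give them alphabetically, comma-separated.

OTU13, OTU19, OTU20, OTU27, OTU30, OTU31, OTU36, OTU4, OTU48

The clade containing exactly {OTU35, OTU59} attaches directly to the root of the tree.
The other lineage descending from that same node — the sister group — is (((OTU13,OTU27),(OTU31,OTU48)),(((OTU20,OTU4),OTU30),(OTU36,OTU19))); its 9 tips in alphabetical order are the answer.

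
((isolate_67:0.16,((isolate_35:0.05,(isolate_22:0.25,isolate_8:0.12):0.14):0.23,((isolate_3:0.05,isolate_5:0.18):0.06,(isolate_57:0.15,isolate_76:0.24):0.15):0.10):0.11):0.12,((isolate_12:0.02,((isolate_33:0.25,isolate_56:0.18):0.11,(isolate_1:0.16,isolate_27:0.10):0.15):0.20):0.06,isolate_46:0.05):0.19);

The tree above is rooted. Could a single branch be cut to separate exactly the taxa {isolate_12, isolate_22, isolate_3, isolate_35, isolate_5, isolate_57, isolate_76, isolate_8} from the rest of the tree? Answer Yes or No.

No

The MRCA of the listed taxa is the root, so the smallest clade containing them is the whole tree.
That clade also contains isolate_1, isolate_27, isolate_33, isolate_46, isolate_56, isolate_67, which are not in the proposed group, so the group is not monophyletic.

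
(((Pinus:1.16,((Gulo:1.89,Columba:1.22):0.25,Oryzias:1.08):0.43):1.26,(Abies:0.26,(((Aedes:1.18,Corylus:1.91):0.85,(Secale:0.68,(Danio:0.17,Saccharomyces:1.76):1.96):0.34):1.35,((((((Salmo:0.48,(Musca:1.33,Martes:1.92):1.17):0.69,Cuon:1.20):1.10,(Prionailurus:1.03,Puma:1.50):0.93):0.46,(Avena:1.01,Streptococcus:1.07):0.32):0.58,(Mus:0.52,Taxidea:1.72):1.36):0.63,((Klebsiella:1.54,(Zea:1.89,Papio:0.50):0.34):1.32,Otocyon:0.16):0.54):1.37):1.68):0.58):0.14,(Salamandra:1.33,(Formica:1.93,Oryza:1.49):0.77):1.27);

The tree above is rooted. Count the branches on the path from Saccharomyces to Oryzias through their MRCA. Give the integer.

The MRCA of Saccharomyces and Oryzias is the node subtending ((Pinus,((Gulo,Columba),Oryzias)),(Abies,(((Aedes,Corylus),(Secale,(Danio,Saccharomyces))),((((((Salmo,(Musca,Martes)),Cuon),(Prionailurus,Puma)),(Avena,Streptococcus)),(Mus,Taxidea)),((Klebsiella,(Zea,Papio)),Otocyon))))).
From Saccharomyces up to that node: 6 branches. From Oryzias up to the same node: 3 branches. Total: 6 + 3 = 9.

9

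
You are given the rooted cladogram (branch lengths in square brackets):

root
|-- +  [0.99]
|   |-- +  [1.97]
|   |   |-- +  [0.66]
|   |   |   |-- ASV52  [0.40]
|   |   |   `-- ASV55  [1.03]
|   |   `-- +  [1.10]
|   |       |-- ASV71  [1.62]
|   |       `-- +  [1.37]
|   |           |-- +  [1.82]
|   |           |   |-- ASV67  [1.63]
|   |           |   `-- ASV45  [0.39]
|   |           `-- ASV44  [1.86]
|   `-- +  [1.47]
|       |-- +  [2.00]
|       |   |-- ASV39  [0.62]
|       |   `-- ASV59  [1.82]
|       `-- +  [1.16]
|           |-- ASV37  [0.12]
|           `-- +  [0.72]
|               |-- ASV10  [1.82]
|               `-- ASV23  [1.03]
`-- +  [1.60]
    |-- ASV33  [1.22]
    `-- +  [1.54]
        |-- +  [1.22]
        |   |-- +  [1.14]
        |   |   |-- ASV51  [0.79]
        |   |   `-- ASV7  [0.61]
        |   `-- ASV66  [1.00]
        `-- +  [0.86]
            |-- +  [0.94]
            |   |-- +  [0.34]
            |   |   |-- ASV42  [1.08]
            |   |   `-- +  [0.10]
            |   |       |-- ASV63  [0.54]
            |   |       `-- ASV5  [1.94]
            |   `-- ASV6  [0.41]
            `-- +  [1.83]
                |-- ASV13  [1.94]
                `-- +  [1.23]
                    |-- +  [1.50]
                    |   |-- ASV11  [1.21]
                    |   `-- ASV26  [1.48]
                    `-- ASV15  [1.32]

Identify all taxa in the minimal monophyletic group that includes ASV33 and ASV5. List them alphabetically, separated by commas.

ASV11, ASV13, ASV15, ASV26, ASV33, ASV42, ASV5, ASV51, ASV6, ASV63, ASV66, ASV7

Tracing ASV33: it sits inside (ASV33,(((ASV51,ASV7),ASV66),(((ASV42,(ASV63,ASV5)),ASV6),(ASV13,((ASV11,ASV26),ASV15))))).
Tracing ASV5: it sits inside (ASV63,ASV5).
The smallest clade enclosing both is (ASV33,(((ASV51,ASV7),ASV66),(((ASV42,(ASV63,ASV5)),ASV6),(ASV13,((ASV11,ASV26),ASV15))))); the answer is its 12 terminal taxa in alphabetical order.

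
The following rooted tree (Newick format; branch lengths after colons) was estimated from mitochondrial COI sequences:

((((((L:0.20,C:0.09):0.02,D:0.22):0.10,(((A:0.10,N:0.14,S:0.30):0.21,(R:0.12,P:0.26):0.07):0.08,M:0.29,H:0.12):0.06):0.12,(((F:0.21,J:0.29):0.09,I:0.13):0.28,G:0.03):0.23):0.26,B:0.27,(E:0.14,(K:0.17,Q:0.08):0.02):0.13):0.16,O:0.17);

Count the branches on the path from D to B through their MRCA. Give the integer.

5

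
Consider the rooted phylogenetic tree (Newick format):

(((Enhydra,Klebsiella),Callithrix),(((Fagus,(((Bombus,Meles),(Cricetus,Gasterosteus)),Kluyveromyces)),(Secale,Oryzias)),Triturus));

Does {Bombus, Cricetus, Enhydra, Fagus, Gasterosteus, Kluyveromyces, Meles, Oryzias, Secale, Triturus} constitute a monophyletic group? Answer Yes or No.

The MRCA of the listed taxa is the root, so the smallest clade containing them is the whole tree.
That clade also contains Callithrix, Klebsiella, which are not in the proposed group, so the group is not monophyletic.

No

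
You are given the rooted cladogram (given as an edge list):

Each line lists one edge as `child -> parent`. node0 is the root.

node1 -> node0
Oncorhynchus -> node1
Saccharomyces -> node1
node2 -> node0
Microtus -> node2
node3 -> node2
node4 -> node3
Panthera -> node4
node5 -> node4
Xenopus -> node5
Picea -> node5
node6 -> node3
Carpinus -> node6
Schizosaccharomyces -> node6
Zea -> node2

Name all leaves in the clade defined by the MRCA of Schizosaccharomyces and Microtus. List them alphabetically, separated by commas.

Carpinus, Microtus, Panthera, Picea, Schizosaccharomyces, Xenopus, Zea

Tracing Schizosaccharomyces: it sits inside (Carpinus,Schizosaccharomyces).
Tracing Microtus: it sits inside (Microtus,((Panthera,(Xenopus,Picea)),(Carpinus,Schizosaccharomyces)),Zea).
The smallest clade enclosing both is (Microtus,((Panthera,(Xenopus,Picea)),(Carpinus,Schizosaccharomyces)),Zea); the answer is its 7 terminal taxa in alphabetical order.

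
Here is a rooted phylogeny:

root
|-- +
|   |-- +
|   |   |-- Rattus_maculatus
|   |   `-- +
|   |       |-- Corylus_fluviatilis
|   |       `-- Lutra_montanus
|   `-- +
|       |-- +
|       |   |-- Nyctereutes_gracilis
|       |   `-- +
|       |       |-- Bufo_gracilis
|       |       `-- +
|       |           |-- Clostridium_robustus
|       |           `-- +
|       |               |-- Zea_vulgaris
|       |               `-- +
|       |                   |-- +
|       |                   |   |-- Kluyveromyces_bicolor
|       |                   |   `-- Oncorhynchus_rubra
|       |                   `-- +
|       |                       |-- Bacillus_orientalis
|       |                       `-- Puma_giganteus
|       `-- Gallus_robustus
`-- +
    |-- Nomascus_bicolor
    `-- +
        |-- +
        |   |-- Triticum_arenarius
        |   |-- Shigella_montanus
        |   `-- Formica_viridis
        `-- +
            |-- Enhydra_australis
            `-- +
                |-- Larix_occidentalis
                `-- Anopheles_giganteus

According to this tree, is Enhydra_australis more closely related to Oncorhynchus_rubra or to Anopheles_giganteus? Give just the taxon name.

Anopheles_giganteus

The MRCA of Enhydra_australis and Anopheles_giganteus subtends (Enhydra_australis,(Larix_occidentalis,Anopheles_giganteus)) (3 taxa).
The MRCA of Enhydra_australis and Oncorhynchus_rubra is the root, subtending the entire tree (19 taxa).
The first is nested inside the second, so Enhydra_australis shares a more recent common ancestor with Anopheles_giganteus.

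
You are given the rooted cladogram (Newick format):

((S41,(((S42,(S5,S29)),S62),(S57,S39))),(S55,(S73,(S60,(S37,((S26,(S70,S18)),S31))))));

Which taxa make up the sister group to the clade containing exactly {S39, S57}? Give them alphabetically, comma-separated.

S29, S42, S5, S62

The clade containing exactly {S39, S57} attaches to the tree at the node subtending (((S42,(S5,S29)),S62),(S57,S39)).
The other lineage descending from that same node — the sister group — is ((S42,(S5,S29)),S62); its 4 tips in alphabetical order are the answer.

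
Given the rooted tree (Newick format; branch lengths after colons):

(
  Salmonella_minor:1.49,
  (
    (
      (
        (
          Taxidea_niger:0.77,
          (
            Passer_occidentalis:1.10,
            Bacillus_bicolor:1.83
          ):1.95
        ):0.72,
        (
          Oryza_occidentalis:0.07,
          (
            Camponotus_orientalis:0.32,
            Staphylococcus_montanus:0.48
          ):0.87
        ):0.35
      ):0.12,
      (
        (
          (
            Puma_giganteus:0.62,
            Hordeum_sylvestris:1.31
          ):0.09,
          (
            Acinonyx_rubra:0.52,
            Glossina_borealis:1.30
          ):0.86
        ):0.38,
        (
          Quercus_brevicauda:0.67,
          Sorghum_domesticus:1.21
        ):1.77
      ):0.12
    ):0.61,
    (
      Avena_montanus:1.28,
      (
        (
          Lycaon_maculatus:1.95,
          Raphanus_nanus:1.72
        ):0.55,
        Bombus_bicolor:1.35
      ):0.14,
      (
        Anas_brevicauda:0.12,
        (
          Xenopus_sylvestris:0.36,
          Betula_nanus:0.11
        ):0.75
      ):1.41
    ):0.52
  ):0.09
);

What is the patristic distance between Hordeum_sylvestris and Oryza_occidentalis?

2.44

The path runs Hordeum_sylvestris → … → MRCA → … → Oryza_occidentalis; the MRCA is the node subtending (((Taxidea_niger,(Passer_occidentalis,Bacillus_bicolor)),(Oryza_occidentalis,(Camponotus_orientalis,Staphylococcus_montanus))),(((Puma_giganteus,Hordeum_sylvestris),(Acinonyx_rubra,Glossina_borealis)),(Quercus_brevicauda,Sorghum_domesticus))).
Branch lengths along that path: 1.31 + 0.09 + 0.38 + 0.12 + 0.12 + 0.35 + 0.07 = 2.44.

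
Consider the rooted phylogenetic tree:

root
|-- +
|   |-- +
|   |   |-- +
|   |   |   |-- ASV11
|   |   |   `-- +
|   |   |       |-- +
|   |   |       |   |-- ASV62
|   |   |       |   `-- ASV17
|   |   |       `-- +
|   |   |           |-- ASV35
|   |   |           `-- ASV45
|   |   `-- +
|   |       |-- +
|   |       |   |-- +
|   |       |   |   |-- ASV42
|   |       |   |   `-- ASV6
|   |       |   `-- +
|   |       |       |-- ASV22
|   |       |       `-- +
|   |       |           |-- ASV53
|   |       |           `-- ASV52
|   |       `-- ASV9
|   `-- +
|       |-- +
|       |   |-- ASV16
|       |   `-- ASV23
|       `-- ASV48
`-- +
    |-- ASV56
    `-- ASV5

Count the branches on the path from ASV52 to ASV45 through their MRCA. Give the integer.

The MRCA of ASV52 and ASV45 is the node subtending ((ASV11,((ASV62,ASV17),(ASV35,ASV45))),(((ASV42,ASV6),(ASV22,(ASV53,ASV52))),ASV9)).
From ASV52 up to that node: 5 branches. From ASV45 up to the same node: 4 branches. Total: 5 + 4 = 9.

9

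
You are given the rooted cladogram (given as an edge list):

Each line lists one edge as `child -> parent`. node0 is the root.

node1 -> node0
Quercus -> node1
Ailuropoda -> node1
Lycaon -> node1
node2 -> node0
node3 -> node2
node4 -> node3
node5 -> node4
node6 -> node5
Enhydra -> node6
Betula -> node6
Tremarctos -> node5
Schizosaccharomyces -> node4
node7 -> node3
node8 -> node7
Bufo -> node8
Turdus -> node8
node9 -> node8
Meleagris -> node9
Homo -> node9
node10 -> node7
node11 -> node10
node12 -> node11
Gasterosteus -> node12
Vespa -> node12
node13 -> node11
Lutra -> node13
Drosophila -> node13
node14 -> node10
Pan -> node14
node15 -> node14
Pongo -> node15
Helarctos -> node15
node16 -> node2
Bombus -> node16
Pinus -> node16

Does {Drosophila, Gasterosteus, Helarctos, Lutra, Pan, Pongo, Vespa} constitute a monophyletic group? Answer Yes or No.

The most recent common ancestor of these taxa subtends (((Gasterosteus,Vespa),(Lutra,Drosophila)),(Pan,(Pongo,Helarctos))).
That clade has exactly 7 tips — every listed taxon and nothing else — so the group is monophyletic.

Yes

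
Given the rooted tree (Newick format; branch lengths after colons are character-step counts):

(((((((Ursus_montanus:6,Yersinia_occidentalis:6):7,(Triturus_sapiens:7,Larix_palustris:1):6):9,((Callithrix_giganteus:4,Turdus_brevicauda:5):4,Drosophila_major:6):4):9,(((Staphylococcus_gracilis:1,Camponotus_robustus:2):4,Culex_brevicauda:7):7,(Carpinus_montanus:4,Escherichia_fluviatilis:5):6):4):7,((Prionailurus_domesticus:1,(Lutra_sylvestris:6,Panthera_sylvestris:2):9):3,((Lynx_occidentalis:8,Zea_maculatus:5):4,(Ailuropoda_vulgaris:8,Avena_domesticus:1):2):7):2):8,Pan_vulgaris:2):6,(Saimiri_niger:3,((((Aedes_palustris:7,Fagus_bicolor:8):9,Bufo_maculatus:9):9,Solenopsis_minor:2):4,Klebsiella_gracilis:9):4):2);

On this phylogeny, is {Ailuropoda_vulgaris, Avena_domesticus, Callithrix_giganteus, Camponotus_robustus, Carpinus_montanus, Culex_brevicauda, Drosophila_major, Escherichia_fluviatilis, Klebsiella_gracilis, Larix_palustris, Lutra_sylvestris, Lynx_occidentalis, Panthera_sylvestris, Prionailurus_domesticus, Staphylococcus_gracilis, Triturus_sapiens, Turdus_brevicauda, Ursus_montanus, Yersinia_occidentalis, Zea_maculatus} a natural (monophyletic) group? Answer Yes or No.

No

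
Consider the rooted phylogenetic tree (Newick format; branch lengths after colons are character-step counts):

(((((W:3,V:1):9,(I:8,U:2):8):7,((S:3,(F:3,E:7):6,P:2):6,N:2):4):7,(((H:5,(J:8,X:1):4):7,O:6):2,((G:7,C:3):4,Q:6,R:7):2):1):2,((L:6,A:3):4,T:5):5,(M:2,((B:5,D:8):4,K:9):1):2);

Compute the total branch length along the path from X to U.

39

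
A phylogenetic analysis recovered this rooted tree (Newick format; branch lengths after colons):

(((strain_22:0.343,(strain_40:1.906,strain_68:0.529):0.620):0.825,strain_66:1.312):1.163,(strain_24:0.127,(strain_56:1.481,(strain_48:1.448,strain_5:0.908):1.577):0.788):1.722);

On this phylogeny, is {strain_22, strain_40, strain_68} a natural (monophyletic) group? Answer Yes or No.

Yes

The most recent common ancestor of these taxa subtends (strain_22,(strain_40,strain_68)).
That clade has exactly 3 tips — every listed taxon and nothing else — so the group is monophyletic.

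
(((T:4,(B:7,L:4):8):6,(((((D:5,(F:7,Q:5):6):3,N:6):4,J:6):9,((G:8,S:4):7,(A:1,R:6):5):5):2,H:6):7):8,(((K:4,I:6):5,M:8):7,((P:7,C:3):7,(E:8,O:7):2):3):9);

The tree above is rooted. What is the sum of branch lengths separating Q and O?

65

The path runs Q → … → MRCA → … → O; the MRCA is the root of the tree.
Branch lengths along that path: 5 + 6 + 3 + 4 + 9 + 2 + 7 + 8 + 9 + 3 + 2 + 7 = 65.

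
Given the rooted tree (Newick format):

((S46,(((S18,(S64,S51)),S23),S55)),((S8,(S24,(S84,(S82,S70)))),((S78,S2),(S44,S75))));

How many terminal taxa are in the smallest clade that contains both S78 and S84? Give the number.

9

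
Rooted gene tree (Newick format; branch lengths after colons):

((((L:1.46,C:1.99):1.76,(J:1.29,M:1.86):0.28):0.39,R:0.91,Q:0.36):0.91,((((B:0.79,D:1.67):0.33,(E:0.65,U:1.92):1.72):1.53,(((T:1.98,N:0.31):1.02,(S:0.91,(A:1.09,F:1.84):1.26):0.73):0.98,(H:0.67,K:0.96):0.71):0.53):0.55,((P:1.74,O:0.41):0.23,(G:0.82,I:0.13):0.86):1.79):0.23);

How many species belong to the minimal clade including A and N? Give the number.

5

The MRCA of A and N is the node subtending ((T,N),(S,(A,F))).
That clade contains 5 terminal taxa: A, F, N, S, T.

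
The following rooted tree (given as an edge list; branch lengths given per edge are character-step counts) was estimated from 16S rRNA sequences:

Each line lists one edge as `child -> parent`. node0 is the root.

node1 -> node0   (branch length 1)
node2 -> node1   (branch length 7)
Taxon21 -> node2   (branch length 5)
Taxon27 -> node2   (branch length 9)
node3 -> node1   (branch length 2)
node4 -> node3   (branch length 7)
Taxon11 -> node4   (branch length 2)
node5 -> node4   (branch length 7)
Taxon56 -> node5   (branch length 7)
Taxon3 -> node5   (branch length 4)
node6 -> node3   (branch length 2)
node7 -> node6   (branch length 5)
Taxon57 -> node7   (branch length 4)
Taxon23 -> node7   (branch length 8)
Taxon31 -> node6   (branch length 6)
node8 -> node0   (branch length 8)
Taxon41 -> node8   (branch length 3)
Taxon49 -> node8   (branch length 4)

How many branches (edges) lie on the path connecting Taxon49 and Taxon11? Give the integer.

The MRCA of Taxon49 and Taxon11 is the root of the tree.
From Taxon49 up to that node: 2 branches. From Taxon11 up to the same node: 4 branches. Total: 2 + 4 = 6.

6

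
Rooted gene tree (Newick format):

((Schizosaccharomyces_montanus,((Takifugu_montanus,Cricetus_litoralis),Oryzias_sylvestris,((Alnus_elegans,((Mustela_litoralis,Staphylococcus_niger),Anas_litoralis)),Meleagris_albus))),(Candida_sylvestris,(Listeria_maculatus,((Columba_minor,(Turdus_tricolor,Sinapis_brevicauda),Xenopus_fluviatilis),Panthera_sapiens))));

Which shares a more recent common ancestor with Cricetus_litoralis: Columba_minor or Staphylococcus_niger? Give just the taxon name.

The MRCA of Cricetus_litoralis and Staphylococcus_niger subtends ((Takifugu_montanus,Cricetus_litoralis),Oryzias_sylvestris,((Alnus_elegans,((Mustela_litoralis,Staphylococcus_niger),Anas_litoralis)),Meleagris_albus)) (8 taxa).
The MRCA of Cricetus_litoralis and Columba_minor is the root, subtending the entire tree (16 taxa).
The first is nested inside the second, so Cricetus_litoralis shares a more recent common ancestor with Staphylococcus_niger.

Staphylococcus_niger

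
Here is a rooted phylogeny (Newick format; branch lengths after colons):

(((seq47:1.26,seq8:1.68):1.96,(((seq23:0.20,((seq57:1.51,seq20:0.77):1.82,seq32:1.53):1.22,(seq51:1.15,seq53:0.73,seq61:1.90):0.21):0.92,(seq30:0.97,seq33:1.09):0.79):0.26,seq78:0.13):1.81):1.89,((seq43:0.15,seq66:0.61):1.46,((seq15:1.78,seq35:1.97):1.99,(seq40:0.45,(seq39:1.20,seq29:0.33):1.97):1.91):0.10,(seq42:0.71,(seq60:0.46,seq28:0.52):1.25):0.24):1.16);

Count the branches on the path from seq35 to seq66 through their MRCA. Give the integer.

The MRCA of seq35 and seq66 is the node subtending ((seq43,seq66),((seq15,seq35),(seq40,(seq39,seq29))),(seq42,(seq60,seq28))).
From seq35 up to that node: 3 branches. From seq66 up to the same node: 2 branches. Total: 3 + 2 = 5.

5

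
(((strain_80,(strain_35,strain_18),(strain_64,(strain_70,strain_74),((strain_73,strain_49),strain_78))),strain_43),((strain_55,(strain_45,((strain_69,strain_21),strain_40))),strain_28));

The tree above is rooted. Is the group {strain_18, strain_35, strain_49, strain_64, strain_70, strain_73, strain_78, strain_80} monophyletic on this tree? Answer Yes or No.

No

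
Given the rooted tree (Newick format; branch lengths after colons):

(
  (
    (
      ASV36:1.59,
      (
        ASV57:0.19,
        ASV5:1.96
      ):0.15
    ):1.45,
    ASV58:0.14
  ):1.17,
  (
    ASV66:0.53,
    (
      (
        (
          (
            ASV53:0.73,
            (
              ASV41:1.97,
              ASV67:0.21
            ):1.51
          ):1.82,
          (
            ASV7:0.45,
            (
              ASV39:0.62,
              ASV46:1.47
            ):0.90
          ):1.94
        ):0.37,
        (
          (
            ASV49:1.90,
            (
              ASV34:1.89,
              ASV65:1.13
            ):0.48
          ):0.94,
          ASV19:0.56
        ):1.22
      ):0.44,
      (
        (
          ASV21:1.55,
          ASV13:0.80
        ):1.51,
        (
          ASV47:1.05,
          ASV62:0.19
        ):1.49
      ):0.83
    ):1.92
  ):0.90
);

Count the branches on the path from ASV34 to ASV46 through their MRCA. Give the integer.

8

The MRCA of ASV34 and ASV46 is the node subtending (((ASV53,(ASV41,ASV67)),(ASV7,(ASV39,ASV46))),((ASV49,(ASV34,ASV65)),ASV19)).
From ASV34 up to that node: 4 branches. From ASV46 up to the same node: 4 branches. Total: 4 + 4 = 8.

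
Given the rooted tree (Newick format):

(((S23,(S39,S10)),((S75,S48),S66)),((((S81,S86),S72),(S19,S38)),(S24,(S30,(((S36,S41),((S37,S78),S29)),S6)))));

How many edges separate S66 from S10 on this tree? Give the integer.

The MRCA of S66 and S10 is the node subtending ((S23,(S39,S10)),((S75,S48),S66)).
From S66 up to that node: 2 branches. From S10 up to the same node: 3 branches. Total: 2 + 3 = 5.

5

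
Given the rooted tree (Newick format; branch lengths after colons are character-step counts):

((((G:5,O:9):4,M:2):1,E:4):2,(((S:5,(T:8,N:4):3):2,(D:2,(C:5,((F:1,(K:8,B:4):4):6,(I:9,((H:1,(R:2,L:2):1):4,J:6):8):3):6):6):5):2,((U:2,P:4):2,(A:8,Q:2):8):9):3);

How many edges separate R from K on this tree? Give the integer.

8

The MRCA of R and K is the node subtending ((F,(K,B)),(I,((H,(R,L)),J))).
From R up to that node: 5 branches. From K up to the same node: 3 branches. Total: 5 + 3 = 8.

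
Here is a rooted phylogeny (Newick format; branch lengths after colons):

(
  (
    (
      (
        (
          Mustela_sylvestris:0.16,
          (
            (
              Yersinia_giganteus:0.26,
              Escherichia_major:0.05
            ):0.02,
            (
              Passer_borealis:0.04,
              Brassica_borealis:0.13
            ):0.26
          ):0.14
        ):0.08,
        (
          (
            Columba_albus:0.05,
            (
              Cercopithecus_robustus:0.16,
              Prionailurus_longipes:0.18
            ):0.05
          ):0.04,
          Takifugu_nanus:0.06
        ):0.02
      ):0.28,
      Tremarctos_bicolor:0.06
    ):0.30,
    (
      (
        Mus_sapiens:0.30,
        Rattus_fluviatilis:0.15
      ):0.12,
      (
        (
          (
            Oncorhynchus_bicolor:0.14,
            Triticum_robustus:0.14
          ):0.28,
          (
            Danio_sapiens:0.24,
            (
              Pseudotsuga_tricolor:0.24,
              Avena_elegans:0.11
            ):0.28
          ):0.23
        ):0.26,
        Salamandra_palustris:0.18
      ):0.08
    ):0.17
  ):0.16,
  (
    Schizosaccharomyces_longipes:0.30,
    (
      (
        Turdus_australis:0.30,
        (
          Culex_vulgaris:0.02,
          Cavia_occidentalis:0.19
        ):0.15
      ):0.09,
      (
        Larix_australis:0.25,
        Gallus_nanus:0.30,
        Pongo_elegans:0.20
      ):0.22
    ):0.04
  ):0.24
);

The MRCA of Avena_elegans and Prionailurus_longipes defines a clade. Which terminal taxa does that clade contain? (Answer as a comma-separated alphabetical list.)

Tracing Avena_elegans: it sits inside (Pseudotsuga_tricolor,Avena_elegans).
Tracing Prionailurus_longipes: it sits inside (Cercopithecus_robustus,Prionailurus_longipes).
The smallest clade enclosing both is ((((Mustela_sylvestris,((Yersinia_giganteus,Escherichia_major),(Passer_borealis,Brassica_borealis))),((Columba_albus,(Cercopithecus_robustus,Prionailurus_longipes)),Takifugu_nanus)),Tremarctos_bicolor),((Mus_sapiens,Rattus_fluviatilis),(((Oncorhynchus_bicolor,Triticum_robustus),(Danio_sapiens,(Pseudotsuga_tricolor,Avena_elegans))),Salamandra_palustris))); the answer is its 18 terminal taxa in alphabetical order.

Avena_elegans, Brassica_borealis, Cercopithecus_robustus, Columba_albus, Danio_sapiens, Escherichia_major, Mus_sapiens, Mustela_sylvestris, Oncorhynchus_bicolor, Passer_borealis, Prionailurus_longipes, Pseudotsuga_tricolor, Rattus_fluviatilis, Salamandra_palustris, Takifugu_nanus, Tremarctos_bicolor, Triticum_robustus, Yersinia_giganteus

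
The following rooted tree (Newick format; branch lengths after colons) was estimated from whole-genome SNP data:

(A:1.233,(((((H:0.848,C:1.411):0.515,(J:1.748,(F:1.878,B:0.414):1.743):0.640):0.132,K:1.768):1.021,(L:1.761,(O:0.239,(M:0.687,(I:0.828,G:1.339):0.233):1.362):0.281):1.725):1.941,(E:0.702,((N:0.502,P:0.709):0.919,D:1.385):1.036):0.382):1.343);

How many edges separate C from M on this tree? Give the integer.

The MRCA of C and M is the node subtending ((((H,C),(J,(F,B))),K),(L,(O,(M,(I,G))))).
From C up to that node: 4 branches. From M up to the same node: 4 branches. Total: 4 + 4 = 8.

8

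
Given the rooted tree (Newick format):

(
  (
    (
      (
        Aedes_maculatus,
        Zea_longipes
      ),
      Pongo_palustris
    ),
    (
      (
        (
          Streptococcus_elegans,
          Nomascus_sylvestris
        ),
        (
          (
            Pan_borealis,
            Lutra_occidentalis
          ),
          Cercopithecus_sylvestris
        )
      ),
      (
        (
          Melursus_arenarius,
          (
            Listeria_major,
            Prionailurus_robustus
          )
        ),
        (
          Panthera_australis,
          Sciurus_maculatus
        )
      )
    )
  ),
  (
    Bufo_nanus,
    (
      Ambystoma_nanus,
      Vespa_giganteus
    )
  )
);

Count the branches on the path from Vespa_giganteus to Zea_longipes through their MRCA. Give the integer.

7

The MRCA of Vespa_giganteus and Zea_longipes is the root of the tree.
From Vespa_giganteus up to that node: 3 branches. From Zea_longipes up to the same node: 4 branches. Total: 3 + 4 = 7.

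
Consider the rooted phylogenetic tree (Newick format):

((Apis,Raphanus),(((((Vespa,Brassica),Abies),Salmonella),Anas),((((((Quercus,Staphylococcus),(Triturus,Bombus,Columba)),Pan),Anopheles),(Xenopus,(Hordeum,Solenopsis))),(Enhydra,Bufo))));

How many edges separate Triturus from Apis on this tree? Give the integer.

10

The MRCA of Triturus and Apis is the root of the tree.
From Triturus up to that node: 8 branches. From Apis up to the same node: 2 branches. Total: 8 + 2 = 10.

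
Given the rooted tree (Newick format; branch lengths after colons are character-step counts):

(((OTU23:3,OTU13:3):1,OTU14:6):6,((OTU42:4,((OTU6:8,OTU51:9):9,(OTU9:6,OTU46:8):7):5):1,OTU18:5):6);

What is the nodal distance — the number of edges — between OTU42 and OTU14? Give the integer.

The MRCA of OTU42 and OTU14 is the root of the tree.
From OTU42 up to that node: 3 branches. From OTU14 up to the same node: 2 branches. Total: 3 + 2 = 5.

5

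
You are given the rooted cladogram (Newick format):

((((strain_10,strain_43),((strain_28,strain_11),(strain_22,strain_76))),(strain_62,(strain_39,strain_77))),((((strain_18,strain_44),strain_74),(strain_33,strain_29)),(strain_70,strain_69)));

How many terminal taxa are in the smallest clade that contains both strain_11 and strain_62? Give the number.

The MRCA of strain_11 and strain_62 is the node subtending (((strain_10,strain_43),((strain_28,strain_11),(strain_22,strain_76))),(strain_62,(strain_39,strain_77))).
That clade contains 9 terminal taxa: strain_10, strain_11, strain_22, strain_28, strain_39, strain_43, strain_62, strain_76, strain_77.

9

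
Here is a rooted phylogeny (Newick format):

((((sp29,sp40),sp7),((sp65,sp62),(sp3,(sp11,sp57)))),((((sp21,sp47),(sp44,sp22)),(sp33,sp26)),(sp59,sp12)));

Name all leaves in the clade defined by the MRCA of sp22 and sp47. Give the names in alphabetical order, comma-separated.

Tracing sp22: it sits inside (sp44,sp22).
Tracing sp47: it sits inside (sp21,sp47).
The smallest clade enclosing both is ((sp21,sp47),(sp44,sp22)); the answer is its 4 terminal taxa in alphabetical order.

sp21, sp22, sp44, sp47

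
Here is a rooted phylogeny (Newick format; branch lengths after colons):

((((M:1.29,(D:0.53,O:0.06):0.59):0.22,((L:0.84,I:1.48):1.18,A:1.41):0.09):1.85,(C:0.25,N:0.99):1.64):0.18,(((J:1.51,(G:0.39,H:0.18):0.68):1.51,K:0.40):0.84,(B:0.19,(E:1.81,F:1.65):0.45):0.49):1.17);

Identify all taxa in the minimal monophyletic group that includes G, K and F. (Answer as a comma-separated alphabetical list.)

Tracing G: it sits inside (G,H).
Tracing K: it sits inside ((J,(G,H)),K).
Tracing F: it sits inside (E,F).
The smallest clade enclosing all 3 is (((J,(G,H)),K),(B,(E,F))); the answer is its 7 terminal taxa in alphabetical order.

B, E, F, G, H, J, K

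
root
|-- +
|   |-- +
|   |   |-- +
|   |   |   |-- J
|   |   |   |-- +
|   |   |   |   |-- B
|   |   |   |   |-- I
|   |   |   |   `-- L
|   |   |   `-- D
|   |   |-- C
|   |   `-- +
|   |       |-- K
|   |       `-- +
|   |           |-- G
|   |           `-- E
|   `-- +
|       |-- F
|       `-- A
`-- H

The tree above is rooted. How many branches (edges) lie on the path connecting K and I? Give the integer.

5

The MRCA of K and I is the node subtending ((J,(B,I,L),D),C,(K,(G,E))).
From K up to that node: 2 branches. From I up to the same node: 3 branches. Total: 2 + 3 = 5.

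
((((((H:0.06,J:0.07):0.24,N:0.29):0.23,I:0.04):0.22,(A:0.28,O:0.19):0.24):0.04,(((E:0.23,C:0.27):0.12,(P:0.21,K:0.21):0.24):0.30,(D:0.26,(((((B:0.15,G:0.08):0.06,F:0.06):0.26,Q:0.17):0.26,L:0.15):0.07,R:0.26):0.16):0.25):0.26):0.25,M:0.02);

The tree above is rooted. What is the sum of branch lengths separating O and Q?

The path runs O → … → MRCA → … → Q; the MRCA is the node subtending (((((H,J),N),I),(A,O)),(((E,C),(P,K)),(D,(((((B,G),F),Q),L),R)))).
Branch lengths along that path: 0.19 + 0.24 + 0.04 + 0.26 + 0.25 + 0.16 + 0.07 + 0.26 + 0.17 = 1.64.

1.64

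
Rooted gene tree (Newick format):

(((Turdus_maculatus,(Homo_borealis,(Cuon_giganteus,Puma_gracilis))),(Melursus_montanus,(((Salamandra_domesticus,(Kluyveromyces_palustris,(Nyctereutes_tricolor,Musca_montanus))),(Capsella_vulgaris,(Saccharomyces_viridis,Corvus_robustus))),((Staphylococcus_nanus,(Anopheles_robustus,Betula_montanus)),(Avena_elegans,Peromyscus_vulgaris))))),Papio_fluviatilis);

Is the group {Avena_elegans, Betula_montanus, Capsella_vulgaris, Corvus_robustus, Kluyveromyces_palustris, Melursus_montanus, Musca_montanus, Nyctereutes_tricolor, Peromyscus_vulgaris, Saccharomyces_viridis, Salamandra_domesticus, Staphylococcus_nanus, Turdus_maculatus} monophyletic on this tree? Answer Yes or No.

The MRCA of the listed taxa subtends ((Turdus_maculatus,(Homo_borealis,(Cuon_giganteus,Puma_gracilis))),(Melursus_montanus,(((Salamandra_domesticus,(Kluyveromyces_palustris,(Nyctereutes_tricolor,Musca_montanus))),(Capsella_vulgaris,(Saccharomyces_viridis,Corvus_robustus))),((Staphylococcus_nanus,(Anopheles_robustus,Betula_montanus)),(Avena_elegans,Peromyscus_vulgaris))))).
That clade also contains Anopheles_robustus, Cuon_giganteus, Homo_borealis, Puma_gracilis, which are not in the proposed group, so the group is not monophyletic.

No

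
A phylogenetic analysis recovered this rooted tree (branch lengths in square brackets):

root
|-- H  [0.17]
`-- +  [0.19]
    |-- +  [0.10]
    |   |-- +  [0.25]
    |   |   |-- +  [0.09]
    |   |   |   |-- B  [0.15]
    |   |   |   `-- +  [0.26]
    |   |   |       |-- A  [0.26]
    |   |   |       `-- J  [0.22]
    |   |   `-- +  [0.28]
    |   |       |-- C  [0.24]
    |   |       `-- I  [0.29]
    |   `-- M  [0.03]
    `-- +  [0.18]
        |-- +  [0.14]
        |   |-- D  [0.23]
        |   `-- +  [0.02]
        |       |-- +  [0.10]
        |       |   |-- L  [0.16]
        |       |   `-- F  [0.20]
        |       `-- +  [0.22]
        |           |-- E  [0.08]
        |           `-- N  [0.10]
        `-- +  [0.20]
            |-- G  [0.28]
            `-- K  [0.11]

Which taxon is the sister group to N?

N attaches to the tree at the node subtending (E,N).
The other lineage descending from that same node — the sister group — is the single tip E.

E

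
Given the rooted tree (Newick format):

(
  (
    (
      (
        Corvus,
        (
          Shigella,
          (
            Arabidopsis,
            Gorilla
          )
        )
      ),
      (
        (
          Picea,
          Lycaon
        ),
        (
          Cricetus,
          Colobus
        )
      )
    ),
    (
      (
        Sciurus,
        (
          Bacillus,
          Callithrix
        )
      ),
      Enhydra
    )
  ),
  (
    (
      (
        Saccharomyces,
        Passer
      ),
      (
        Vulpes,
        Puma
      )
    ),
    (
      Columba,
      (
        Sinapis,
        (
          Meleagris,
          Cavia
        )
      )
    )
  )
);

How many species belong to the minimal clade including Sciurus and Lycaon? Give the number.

12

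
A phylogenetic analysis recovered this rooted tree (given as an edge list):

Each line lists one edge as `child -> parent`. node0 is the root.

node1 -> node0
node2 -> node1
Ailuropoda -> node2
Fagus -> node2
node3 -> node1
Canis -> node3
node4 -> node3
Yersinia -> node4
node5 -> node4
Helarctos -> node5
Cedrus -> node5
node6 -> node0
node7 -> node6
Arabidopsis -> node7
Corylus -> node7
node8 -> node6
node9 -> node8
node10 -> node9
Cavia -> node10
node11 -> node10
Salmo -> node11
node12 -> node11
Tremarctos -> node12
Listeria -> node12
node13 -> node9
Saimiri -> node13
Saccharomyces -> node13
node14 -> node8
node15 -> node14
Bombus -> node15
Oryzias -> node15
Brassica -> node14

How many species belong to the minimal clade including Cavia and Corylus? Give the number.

11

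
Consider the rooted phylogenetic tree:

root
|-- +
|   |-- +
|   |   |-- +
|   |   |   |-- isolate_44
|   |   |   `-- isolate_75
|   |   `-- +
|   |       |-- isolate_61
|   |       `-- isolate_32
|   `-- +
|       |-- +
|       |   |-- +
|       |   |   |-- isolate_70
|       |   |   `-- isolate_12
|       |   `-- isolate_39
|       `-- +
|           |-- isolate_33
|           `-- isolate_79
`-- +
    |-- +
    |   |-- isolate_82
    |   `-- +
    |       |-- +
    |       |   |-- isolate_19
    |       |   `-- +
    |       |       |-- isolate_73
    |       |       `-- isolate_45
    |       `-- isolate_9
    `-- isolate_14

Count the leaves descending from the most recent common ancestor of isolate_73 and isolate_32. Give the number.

15

The MRCA of isolate_73 and isolate_32 is the root, so the clade is the entire tree.
That clade contains 15 terminal taxa: isolate_12, isolate_14, isolate_19, isolate_32, isolate_33, isolate_39, isolate_44, isolate_45, isolate_61, isolate_70, isolate_73, isolate_75, isolate_79, isolate_82, isolate_9.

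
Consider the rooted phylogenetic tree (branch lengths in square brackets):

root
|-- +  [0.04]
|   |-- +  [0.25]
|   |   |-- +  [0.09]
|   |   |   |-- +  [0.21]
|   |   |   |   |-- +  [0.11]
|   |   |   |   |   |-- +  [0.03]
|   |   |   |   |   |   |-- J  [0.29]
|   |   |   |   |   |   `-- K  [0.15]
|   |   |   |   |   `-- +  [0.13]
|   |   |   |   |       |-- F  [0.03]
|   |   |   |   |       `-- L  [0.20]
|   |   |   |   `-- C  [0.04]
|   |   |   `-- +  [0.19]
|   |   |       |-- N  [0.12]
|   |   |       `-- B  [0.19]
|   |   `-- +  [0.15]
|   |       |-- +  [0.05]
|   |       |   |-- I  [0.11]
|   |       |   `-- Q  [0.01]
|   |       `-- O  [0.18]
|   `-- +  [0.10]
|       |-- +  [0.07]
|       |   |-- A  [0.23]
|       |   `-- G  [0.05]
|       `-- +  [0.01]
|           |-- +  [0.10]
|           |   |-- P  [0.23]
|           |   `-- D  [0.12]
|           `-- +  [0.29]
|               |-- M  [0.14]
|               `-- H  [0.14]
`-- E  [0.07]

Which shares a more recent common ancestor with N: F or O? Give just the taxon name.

F

The MRCA of N and F subtends ((((J,K),(F,L)),C),(N,B)) (7 taxa).
The MRCA of N and O subtends (((((J,K),(F,L)),C),(N,B)),((I,Q),O)) (10 taxa).
The first is nested inside the second, so N shares a more recent common ancestor with F.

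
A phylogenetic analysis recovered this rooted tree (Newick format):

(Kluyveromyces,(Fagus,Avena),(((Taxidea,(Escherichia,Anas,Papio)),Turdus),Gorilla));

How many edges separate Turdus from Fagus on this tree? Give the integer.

The MRCA of Turdus and Fagus is the root of the tree.
From Turdus up to that node: 3 branches. From Fagus up to the same node: 2 branches. Total: 3 + 2 = 5.

5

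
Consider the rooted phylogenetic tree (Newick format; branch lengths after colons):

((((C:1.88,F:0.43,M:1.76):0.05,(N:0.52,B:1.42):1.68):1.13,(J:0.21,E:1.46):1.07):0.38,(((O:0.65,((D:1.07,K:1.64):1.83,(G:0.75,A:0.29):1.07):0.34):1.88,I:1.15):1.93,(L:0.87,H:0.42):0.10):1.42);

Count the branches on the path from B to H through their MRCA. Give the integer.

The MRCA of B and H is the root of the tree.
From B up to that node: 4 branches. From H up to the same node: 3 branches. Total: 4 + 3 = 7.

7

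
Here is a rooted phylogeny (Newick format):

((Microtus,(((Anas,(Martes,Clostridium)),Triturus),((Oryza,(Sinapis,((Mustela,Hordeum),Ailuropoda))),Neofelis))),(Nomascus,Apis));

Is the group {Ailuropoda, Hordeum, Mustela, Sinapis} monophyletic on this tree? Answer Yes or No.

The most recent common ancestor of these taxa subtends (Sinapis,((Mustela,Hordeum),Ailuropoda)).
That clade has exactly 4 tips — every listed taxon and nothing else — so the group is monophyletic.

Yes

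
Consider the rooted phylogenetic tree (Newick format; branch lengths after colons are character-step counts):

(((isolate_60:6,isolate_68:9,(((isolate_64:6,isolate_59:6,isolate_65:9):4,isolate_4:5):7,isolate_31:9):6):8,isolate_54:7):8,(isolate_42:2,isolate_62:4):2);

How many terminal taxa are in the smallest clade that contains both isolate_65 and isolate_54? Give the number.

8

The MRCA of isolate_65 and isolate_54 is the node subtending ((isolate_60,isolate_68,(((isolate_64,isolate_59,isolate_65),isolate_4),isolate_31)),isolate_54).
That clade contains 8 terminal taxa: isolate_31, isolate_4, isolate_54, isolate_59, isolate_60, isolate_64, isolate_65, isolate_68.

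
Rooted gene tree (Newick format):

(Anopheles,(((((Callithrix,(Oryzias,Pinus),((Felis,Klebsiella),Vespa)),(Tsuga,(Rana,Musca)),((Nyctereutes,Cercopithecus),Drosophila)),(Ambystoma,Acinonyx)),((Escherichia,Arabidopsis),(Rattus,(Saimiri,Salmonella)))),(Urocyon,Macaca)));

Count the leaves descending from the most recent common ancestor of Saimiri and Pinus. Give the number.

19

The MRCA of Saimiri and Pinus is the node subtending ((((Callithrix,(Oryzias,Pinus),((Felis,Klebsiella),Vespa)),(Tsuga,(Rana,Musca)),((Nyctereutes,Cercopithecus),Drosophila)),(Ambystoma,Acinonyx)),((Escherichia,Arabidopsis),(Rattus,(Saimiri,Salmonella)))).
That clade contains 19 terminal taxa: Acinonyx, Ambystoma, Arabidopsis, Callithrix, Cercopithecus, Drosophila, Escherichia, Felis, Klebsiella, Musca, Nyctereutes, Oryzias, Pinus, Rana, Rattus, Saimiri, Salmonella, Tsuga, Vespa.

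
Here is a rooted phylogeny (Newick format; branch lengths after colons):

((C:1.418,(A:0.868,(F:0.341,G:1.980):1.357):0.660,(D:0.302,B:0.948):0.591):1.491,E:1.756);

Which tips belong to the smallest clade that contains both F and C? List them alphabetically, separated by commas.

A, B, C, D, F, G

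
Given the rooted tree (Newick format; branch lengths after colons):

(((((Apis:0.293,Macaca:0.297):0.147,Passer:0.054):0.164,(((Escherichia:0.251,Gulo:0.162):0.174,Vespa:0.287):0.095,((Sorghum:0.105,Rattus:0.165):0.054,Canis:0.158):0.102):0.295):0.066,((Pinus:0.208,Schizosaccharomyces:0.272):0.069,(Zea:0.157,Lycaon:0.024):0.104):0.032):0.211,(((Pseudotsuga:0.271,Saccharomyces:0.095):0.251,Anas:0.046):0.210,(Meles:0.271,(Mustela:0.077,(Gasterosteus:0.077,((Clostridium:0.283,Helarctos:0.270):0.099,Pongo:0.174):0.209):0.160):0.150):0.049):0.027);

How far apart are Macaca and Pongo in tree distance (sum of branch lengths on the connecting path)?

The path runs Macaca → … → MRCA → … → Pongo; the MRCA is the root of the tree.
Branch lengths along that path: 0.297 + 0.147 + 0.164 + 0.066 + 0.211 + 0.027 + 0.049 + 0.150 + 0.160 + 0.209 + 0.174 = 1.654.

1.654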